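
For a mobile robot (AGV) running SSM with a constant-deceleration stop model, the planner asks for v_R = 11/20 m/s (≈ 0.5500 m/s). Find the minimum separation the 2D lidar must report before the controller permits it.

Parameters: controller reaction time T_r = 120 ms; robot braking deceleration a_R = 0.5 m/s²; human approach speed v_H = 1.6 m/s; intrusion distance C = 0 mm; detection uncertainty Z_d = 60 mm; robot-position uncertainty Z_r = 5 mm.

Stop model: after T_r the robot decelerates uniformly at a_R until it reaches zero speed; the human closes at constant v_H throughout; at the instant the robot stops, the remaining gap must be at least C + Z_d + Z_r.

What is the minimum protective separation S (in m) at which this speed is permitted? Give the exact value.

braking lasts T_s = (11/20)/(1/2) = 1.1000 s
robot in T_r: 0.5500·0.1200 = 0.0660 m
robot under decel: 0.5500²/(2·0.5000) = 0.3025 m
human over T_r+T_s: 1.6000·(0.1200+1.1000) = 1.9520 m
residual clearance needed = 0.0000+0.0600+0.0050 = 0.0650 m
S_min ≈ 0.0660+0.3025+1.9520+0.0650  ⇒  S_min = 4771/2000 m

S_min = 4771/2000 m = 2.3855 m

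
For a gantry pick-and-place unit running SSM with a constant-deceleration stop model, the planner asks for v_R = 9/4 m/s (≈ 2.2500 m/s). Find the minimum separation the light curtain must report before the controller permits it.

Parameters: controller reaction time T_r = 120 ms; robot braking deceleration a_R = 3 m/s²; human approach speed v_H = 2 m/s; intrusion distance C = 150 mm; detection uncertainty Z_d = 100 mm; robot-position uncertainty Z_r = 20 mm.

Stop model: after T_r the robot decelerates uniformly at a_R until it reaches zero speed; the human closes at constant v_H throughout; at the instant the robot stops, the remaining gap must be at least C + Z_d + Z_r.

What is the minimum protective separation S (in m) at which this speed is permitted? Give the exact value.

braking lasts T_s = (9/4)/3 = 0.7500 s
robot in T_r: 2.2500·0.1200 = 0.2700 m
robot covers 2.2500·0.7500 − ½·3.0000·0.7500² = 0.8438 m while stopping
human over T_r+T_s: 2.0000·(0.1200+0.7500) = 1.7400 m
C+Z_d+Z_r = 0.1500+0.1000+0.0200 = 0.2700 m
S_min ≈ 0.2700+0.8438+1.7400+0.2700  ⇒  S_min = 2499/800 m

S_min = 2499/800 m = 3.1237 m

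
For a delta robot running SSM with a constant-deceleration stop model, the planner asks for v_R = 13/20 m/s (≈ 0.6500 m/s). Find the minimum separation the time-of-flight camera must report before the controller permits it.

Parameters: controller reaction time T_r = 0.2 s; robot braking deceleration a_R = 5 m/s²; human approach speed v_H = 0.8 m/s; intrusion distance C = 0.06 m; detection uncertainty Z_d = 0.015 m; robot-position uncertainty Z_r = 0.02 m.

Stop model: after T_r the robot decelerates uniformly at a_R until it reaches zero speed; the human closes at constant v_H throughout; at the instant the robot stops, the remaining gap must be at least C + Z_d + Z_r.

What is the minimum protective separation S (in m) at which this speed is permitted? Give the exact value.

S_min = 17/32 m = 0.5312 m

stop time T_s = (13/20)/5 = 0.1300 s
robot covers v_R·T_r = 0.6500·0.2000 = 0.1300 m before braking
braking distance = 0.6500²/(2·5.0000) = 0.0423 m
human over T_r+T_s: 0.8000·(0.2000+0.1300) = 0.2640 m
residual clearance needed = 0.0600+0.0150+0.0200 = 0.0950 m
S_min ≈ 0.1300+0.0423+0.2640+0.0950  ⇒  S_min = 17/32 m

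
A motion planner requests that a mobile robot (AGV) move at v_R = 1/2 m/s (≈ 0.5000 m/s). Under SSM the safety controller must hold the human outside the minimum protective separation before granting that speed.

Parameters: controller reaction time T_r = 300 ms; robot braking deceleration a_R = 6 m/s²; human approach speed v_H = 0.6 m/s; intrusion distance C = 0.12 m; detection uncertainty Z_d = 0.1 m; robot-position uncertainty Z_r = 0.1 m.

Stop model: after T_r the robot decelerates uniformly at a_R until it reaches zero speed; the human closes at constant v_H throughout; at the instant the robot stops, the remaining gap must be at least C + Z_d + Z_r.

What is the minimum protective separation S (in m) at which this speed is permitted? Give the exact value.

S_min = 173/240 m = 0.7208 m

T_s = v_R/a_R = (1/2)/6 = 0.0833 s
robot in T_r: 0.5000·0.3000 = 0.1500 m
robot covers 0.5000·0.0833 − ½·6.0000·0.0833² = 0.0208 m while stopping
person approaches 0.6000·(0.3000+0.0833) = 0.2300 m
C+Z_d+Z_r = 0.1200+0.1000+0.1000 = 0.3200 m
S_min ≈ 0.1500+0.0208+0.2300+0.3200  ⇒  S_min = 173/240 m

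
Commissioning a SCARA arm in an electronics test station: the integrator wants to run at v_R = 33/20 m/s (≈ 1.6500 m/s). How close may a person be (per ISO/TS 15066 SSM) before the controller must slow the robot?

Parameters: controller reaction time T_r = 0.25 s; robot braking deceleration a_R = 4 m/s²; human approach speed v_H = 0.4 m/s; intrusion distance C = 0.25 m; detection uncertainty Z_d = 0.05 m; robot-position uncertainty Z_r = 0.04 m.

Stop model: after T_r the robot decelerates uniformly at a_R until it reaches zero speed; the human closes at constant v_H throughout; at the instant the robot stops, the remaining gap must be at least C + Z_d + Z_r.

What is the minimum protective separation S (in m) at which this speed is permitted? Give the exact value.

S_min = 869/640 m = 1.3578 m

stop time T_s = (33/20)/4 = 0.4125 s
robot covers v_R·T_r = 1.6500·0.2500 = 0.4125 m before braking
robot under decel: 1.6500²/(2·4.0000) = 0.3403 m
human closes 0.4000·0.6625 = 0.2650 m
residual clearance needed = 0.2500+0.0500+0.0400 = 0.3400 m
S_min ≈ 0.4125+0.3403+0.2650+0.3400  ⇒  S_min = 869/640 m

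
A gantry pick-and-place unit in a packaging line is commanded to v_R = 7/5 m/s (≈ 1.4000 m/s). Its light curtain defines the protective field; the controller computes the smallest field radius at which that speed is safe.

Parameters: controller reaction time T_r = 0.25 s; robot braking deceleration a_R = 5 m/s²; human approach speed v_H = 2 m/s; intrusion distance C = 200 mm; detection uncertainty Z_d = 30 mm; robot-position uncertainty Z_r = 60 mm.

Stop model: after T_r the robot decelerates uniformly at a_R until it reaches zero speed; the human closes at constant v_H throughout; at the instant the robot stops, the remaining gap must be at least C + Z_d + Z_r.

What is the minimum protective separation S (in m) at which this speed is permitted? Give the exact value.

T_s = v_R/a_R = (7/5)/5 = 0.2800 s
robot in T_r: 1.4000·0.2500 = 0.3500 m
robot under decel: 1.4000²/(2·5.0000) = 0.1960 m
human over T_r+T_s: 2.0000·(0.2500+0.2800) = 1.0600 m
C+Z_d+Z_r = 0.2000+0.0300+0.0600 = 0.2900 m
S_min ≈ 0.3500+0.1960+1.0600+0.2900  ⇒  S_min = 237/125 m

S_min = 237/125 m = 1.8960 m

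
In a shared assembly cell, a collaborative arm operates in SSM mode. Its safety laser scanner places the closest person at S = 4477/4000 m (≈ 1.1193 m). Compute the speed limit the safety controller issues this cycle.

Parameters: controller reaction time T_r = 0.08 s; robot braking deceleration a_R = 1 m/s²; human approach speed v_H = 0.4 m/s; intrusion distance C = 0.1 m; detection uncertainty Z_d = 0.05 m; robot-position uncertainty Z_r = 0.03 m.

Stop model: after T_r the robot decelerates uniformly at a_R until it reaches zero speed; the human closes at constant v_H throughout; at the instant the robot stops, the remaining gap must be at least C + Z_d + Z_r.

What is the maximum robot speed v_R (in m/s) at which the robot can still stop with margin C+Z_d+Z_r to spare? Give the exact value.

quadratic (1/2)·v² + (12/25)·v + (-3629/4000) = 0
  disc = (12/25)² − 4·(1/2)·(-3629/4000) = 20449/10000 ; √disc = 143/100
  v_R = (−(12/25) + 143/100) / (2·(1/2)) = 19/20 m/s
check:
braking lasts T_s = (19/20)/1 = 0.9500 s
reaction-phase robot travel = 0.9500·0.0800 = 0.0760 m
robot under decel: 0.9500²/(2·1.0000) = 0.4512 m
human over T_r+T_s: 0.4000·(0.0800+0.9500) = 0.4120 m
margins: 0.1000+0.0500+0.0300 = 0.1800 m
sum ≈ 0.0760+0.4512+0.4120+0.1800 ≈ 1.1193 m = S ✓

v_R_max = 19/20 m/s = 0.9500 m/s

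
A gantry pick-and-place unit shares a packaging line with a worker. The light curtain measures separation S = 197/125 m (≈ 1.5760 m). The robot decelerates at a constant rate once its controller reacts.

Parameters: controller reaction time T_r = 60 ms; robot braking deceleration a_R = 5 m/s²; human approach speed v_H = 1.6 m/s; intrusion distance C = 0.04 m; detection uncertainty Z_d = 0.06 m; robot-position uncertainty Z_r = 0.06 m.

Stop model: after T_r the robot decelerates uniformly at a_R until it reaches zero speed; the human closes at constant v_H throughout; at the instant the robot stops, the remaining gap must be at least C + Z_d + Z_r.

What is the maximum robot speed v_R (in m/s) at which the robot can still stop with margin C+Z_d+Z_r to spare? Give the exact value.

at the boundary: (1/10)·v² + (19/50)·v + (-33/25) = 0
  disc = (19/50)² − 4·(1/10)·(-33/25) = 1681/2500 ; √disc = 41/50
  v_R = (−(19/50) + 41/50) / (2·(1/10)) = 11/5 m/s
check:
T_s = v_R/a_R = (11/5)/5 = 0.4400 s
robot covers v_R·T_r = 2.2000·0.0600 = 0.1320 m before braking
braking distance = 2.2000²/(2·5.0000) = 0.4840 m
person approaches 1.6000·(0.0600+0.4400) = 0.8000 m
margins: 0.0400+0.0600+0.0600 = 0.1600 m
sum ≈ 0.1320+0.4840+0.8000+0.1600 ≈ 1.5760 m = S ✓

v_R_max = 11/5 m/s = 2.2000 m/s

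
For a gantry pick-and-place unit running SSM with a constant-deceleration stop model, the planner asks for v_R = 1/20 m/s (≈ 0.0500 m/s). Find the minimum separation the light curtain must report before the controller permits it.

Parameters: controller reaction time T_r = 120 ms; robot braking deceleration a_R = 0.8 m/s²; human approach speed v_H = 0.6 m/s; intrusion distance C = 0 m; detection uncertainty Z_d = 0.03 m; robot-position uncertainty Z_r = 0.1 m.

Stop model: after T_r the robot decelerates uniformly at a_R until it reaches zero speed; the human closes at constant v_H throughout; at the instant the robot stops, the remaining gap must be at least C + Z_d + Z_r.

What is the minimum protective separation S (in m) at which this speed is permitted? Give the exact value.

T_s = v_R/a_R = (1/20)/(4/5) = 0.0625 s
robot covers v_R·T_r = 0.0500·0.1200 = 0.0060 m before braking
braking distance = 0.0500²/(2·0.8000) = 0.0016 m
human closes 0.6000·0.1825 = 0.1095 m
residual clearance needed = 0.0000+0.0300+0.1000 = 0.1300 m
S_min ≈ 0.0060+0.0016+0.1095+0.1300  ⇒  S_min = 3953/16000 m

S_min = 3953/16000 m = 0.2471 m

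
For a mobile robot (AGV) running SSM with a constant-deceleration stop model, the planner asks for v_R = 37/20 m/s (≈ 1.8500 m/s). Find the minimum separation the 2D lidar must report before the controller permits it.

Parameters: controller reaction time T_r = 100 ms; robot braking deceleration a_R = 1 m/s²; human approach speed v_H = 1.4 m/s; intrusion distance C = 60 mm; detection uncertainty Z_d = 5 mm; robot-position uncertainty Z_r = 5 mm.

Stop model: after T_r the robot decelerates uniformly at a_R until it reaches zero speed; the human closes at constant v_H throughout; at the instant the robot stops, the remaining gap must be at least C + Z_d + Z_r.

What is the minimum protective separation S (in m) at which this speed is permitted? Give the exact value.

S_min = 3757/800 m = 4.6963 m

stop time T_s = (37/20)/1 = 1.8500 s
reaction-phase robot travel = 1.8500·0.1000 = 0.1850 m
robot covers 1.8500·1.8500 − ½·1.0000·1.8500² = 1.7112 m while stopping
human closes 1.4000·1.9500 = 2.7300 m
margins: 0.0600+0.0050+0.0050 = 0.0700 m
S_min ≈ 0.1850+1.7112+2.7300+0.0700  ⇒  S_min = 3757/800 m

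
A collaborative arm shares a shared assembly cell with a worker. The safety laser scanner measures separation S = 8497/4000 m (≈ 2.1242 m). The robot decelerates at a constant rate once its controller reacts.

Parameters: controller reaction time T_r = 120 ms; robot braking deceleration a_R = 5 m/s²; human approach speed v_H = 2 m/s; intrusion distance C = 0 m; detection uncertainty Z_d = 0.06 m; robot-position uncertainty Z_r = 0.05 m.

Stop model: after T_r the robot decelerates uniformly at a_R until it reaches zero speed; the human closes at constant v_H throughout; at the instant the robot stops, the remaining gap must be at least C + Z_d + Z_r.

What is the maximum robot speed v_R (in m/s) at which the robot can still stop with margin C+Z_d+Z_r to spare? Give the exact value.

at the boundary: (1/10)·v² + (13/25)·v + (-7097/4000) = 0
  disc = (13/25)² − 4·(1/10)·(-7097/4000) = 9801/10000 ; √disc = 99/100
  v_R = (−(13/25) + 99/100) / (2·(1/10)) = 47/20 m/s
check:
stop time T_s = (47/20)/5 = 0.4700 s
robot covers v_R·T_r = 2.3500·0.1200 = 0.2820 m before braking
robot under decel: 2.3500²/(2·5.0000) = 0.5523 m
human over T_r+T_s: 2.0000·(0.1200+0.4700) = 1.1800 m
residual clearance needed = 0.0000+0.0600+0.0500 = 0.1100 m
sum ≈ 0.2820+0.5523+1.1800+0.1100 ≈ 2.1242 m = S ✓

v_R_max = 47/20 m/s = 2.3500 m/s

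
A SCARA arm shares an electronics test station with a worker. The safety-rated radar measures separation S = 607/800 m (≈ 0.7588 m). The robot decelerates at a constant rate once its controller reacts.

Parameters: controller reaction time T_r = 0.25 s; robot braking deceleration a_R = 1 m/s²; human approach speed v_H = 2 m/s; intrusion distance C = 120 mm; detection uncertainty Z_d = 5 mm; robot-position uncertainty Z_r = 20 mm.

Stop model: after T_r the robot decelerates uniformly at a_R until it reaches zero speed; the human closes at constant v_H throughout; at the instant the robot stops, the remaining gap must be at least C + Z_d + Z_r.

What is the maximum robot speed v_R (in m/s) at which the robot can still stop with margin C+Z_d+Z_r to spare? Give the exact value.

quadratic (1/2)·v² + (9/4)·v + (-91/800) = 0
  disc = (9/4)² − 4·(1/2)·(-91/800) = 529/100 ; √disc = 23/10
  v_R = (−(9/4) + 23/10) / (2·(1/2)) = 1/20 m/s
check:
braking lasts T_s = (1/20)/1 = 0.0500 s
reaction-phase robot travel = 0.0500·0.2500 = 0.0125 m
robot covers 0.0500·0.0500 − ½·1.0000·0.0500² = 0.0013 m while stopping
human over T_r+T_s: 2.0000·(0.2500+0.0500) = 0.6000 m
margins: 0.1200+0.0050+0.0200 = 0.1450 m
sum ≈ 0.0125+0.0013+0.6000+0.1450 ≈ 0.7588 m = S ✓

v_R_max = 1/20 m/s = 0.0500 m/s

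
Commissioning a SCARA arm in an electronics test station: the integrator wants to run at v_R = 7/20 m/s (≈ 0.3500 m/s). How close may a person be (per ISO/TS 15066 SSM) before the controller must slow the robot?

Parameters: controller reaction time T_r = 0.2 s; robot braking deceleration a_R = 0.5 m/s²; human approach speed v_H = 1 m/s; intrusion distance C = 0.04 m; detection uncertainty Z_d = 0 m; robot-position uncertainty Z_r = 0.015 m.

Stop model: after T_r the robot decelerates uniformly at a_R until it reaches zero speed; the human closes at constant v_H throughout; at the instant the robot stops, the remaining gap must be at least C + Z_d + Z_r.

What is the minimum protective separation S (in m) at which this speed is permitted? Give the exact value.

S_min = 459/400 m = 1.1475 m

stop time T_s = (7/20)/(1/2) = 0.7000 s
reaction-phase robot travel = 0.3500·0.2000 = 0.0700 m
robot covers 0.3500·0.7000 − ½·0.5000·0.7000² = 0.1225 m while stopping
human over T_r+T_s: 1.0000·(0.2000+0.7000) = 0.9000 m
margins: 0.0400+0.0000+0.0150 = 0.0550 m
S_min ≈ 0.0700+0.1225+0.9000+0.0550  ⇒  S_min = 459/400 m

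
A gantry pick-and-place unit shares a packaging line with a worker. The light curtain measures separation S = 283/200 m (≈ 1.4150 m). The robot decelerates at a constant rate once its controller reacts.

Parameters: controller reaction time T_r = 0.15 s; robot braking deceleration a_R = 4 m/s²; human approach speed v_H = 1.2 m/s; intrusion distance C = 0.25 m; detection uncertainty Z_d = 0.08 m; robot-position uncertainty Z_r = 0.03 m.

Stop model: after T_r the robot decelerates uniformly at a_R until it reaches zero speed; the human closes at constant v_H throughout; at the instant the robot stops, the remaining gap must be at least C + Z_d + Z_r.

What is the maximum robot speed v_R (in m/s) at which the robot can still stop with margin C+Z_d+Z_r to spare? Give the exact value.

at the boundary: (1/8)·v² + (9/20)·v + (-7/8) = 0
  disc = (9/20)² − 4·(1/8)·(-7/8) = 16/25 ; √disc = 4/5
  v_R = (−(9/20) + 4/5) / (2·(1/8)) = 7/5 m/s
check:
T_s = v_R/a_R = (7/5)/4 = 0.3500 s
robot covers v_R·T_r = 1.4000·0.1500 = 0.2100 m before braking
braking distance = 1.4000²/(2·4.0000) = 0.2450 m
human over T_r+T_s: 1.2000·(0.1500+0.3500) = 0.6000 m
residual clearance needed = 0.2500+0.0800+0.0300 = 0.3600 m
sum ≈ 0.2100+0.2450+0.6000+0.3600 ≈ 1.4150 m = S ✓

v_R_max = 7/5 m/s = 1.4000 m/s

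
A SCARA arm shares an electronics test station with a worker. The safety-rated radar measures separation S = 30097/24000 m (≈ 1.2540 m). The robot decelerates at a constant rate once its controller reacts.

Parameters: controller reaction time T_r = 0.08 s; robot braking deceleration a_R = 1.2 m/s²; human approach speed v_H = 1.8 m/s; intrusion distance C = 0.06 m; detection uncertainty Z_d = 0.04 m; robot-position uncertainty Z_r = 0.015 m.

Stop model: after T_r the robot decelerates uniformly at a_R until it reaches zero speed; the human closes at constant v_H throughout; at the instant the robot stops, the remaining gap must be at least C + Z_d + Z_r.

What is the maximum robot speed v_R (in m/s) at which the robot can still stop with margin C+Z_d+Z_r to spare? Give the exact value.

quadratic (5/12)·v² + (79/50)·v + (-23881/24000) = 0
  disc = (79/50)² − 4·(5/12)·(-23881/24000) = 1495729/360000 ; √disc = 1223/600
  v_R = (−(79/50) + 1223/600) / (2·(5/12)) = 11/20 m/s
check:
braking lasts T_s = (11/20)/(6/5) = 0.4583 s
robot in T_r: 0.5500·0.0800 = 0.0440 m
robot covers 0.5500·0.4583 − ½·1.2000·0.4583² = 0.1260 m while stopping
human over T_r+T_s: 1.8000·(0.0800+0.4583) = 0.9690 m
residual clearance needed = 0.0600+0.0400+0.0150 = 0.1150 m
sum ≈ 0.0440+0.1260+0.9690+0.1150 ≈ 1.2540 m = S ✓

v_R_max = 11/20 m/s = 0.5500 m/s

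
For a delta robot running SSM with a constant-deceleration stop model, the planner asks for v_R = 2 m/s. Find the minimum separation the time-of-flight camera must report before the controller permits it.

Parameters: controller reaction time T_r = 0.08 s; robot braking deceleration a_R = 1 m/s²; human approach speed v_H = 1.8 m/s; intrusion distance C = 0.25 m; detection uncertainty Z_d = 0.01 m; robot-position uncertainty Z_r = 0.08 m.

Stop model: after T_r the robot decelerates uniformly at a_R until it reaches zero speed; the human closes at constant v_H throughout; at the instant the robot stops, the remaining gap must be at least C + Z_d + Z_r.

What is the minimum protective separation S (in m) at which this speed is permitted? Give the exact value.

S_min = 1561/250 m = 6.2440 m

T_s = v_R/a_R = 2/1 = 2.0000 s
robot in T_r: 2.0000·0.0800 = 0.1600 m
robot covers 2.0000·2.0000 − ½·1.0000·2.0000² = 2.0000 m while stopping
human closes 1.8000·2.0800 = 3.7440 m
C+Z_d+Z_r = 0.2500+0.0100+0.0800 = 0.3400 m
S_min ≈ 0.1600+2.0000+3.7440+0.3400  ⇒  S_min = 1561/250 m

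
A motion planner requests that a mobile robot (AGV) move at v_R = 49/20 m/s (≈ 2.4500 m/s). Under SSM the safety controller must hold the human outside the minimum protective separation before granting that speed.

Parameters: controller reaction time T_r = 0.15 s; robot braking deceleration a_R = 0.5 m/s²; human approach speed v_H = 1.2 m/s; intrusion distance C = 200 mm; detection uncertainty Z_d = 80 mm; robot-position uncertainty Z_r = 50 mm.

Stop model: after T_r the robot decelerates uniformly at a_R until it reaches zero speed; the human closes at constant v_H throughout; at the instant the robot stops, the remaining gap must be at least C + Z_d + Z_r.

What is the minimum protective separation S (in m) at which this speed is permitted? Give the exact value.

braking lasts T_s = (49/20)/(1/2) = 4.9000 s
reaction-phase robot travel = 2.4500·0.1500 = 0.3675 m
robot covers 2.4500·4.9000 − ½·0.5000·4.9000² = 6.0025 m while stopping
human over T_r+T_s: 1.2000·(0.1500+4.9000) = 6.0600 m
C+Z_d+Z_r = 0.2000+0.0800+0.0500 = 0.3300 m
S_min ≈ 0.3675+6.0025+6.0600+0.3300  ⇒  S_min = 319/25 m

S_min = 319/25 m = 12.7600 m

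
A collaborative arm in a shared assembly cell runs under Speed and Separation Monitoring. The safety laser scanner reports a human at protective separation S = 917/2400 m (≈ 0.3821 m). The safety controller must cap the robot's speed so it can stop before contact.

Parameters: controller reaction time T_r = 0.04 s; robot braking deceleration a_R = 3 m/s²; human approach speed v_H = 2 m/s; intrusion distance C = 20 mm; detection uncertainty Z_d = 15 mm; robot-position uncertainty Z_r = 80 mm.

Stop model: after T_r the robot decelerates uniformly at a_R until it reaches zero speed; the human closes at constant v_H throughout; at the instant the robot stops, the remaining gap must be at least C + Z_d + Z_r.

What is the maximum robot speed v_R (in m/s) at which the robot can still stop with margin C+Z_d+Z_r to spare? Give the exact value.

collect terms ⇒ (1/6)·v_R² + (53/75)·v_R + (-449/2400) = 0
  disc = (53/75)² − 4·(1/6)·(-449/2400) = 6241/10000 ; √disc = 79/100
  v_R = (−(53/75) + 79/100) / (2·(1/6)) = 1/4 m/s
check:
braking lasts T_s = (1/4)/3 = 0.0833 s
reaction-phase robot travel = 0.2500·0.0400 = 0.0100 m
robot covers 0.2500·0.0833 − ½·3.0000·0.0833² = 0.0104 m while stopping
person approaches 2.0000·(0.0400+0.0833) = 0.2467 m
margins: 0.0200+0.0150+0.0800 = 0.1150 m
sum ≈ 0.0100+0.0104+0.2467+0.1150 ≈ 0.3821 m = S ✓

v_R_max = 1/4 m/s = 0.2500 m/s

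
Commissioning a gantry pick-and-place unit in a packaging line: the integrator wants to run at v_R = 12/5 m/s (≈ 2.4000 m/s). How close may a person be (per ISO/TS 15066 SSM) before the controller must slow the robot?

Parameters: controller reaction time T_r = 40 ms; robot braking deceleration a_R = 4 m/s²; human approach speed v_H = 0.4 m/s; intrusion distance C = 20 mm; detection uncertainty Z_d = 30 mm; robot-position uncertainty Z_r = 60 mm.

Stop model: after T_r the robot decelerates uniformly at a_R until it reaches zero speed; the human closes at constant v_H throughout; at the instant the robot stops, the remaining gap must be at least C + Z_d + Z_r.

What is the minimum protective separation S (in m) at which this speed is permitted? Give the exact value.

S_min = 591/500 m = 1.1820 m

stop time T_s = (12/5)/4 = 0.6000 s
robot in T_r: 2.4000·0.0400 = 0.0960 m
robot under decel: 2.4000²/(2·4.0000) = 0.7200 m
human closes 0.4000·0.6400 = 0.2560 m
residual clearance needed = 0.0200+0.0300+0.0600 = 0.1100 m
S_min ≈ 0.0960+0.7200+0.2560+0.1100  ⇒  S_min = 591/500 m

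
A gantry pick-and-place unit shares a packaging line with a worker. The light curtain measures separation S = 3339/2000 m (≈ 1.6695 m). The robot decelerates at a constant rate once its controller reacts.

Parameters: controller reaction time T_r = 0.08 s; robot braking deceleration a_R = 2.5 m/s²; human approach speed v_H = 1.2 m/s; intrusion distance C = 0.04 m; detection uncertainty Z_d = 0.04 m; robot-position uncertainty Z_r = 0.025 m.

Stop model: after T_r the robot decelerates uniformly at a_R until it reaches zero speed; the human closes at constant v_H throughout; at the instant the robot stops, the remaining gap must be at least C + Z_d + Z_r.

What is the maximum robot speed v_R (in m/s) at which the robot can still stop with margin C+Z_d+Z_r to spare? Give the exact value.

v_R_max = 33/20 m/s = 1.6500 m/s

quadratic (1/5)·v² + (14/25)·v + (-2937/2000) = 0
  disc = (14/25)² − 4·(1/5)·(-2937/2000) = 3721/2500 ; √disc = 61/50
  v_R = (−(14/25) + 61/50) / (2·(1/5)) = 33/20 m/s
check:
T_s = v_R/a_R = (33/20)/(5/2) = 0.6600 s
robot covers v_R·T_r = 1.6500·0.0800 = 0.1320 m before braking
braking distance = 1.6500²/(2·2.5000) = 0.5445 m
human over T_r+T_s: 1.2000·(0.0800+0.6600) = 0.8880 m
margins: 0.0400+0.0400+0.0250 = 0.1050 m
sum ≈ 0.1320+0.5445+0.8880+0.1050 ≈ 1.6695 m = S ✓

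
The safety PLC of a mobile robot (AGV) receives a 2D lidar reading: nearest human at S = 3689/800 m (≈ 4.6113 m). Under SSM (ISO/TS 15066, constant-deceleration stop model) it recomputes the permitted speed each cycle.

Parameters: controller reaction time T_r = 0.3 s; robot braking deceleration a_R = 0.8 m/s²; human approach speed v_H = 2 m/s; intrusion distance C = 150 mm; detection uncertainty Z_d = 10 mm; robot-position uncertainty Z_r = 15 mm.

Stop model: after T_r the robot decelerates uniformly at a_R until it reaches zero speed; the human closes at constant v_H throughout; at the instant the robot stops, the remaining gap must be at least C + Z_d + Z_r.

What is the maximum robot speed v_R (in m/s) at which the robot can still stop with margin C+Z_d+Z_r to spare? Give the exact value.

v_R_max = 11/10 m/s = 1.1000 m/s

collect terms ⇒ (5/8)·v_R² + (14/5)·v_R + (-3069/800) = 0
  disc = (14/5)² − 4·(5/8)·(-3069/800) = 27889/1600 ; √disc = 167/40
  v_R = (−(14/5) + 167/40) / (2·(5/8)) = 11/10 m/s
check:
stop time T_s = (11/10)/(4/5) = 1.3750 s
robot in T_r: 1.1000·0.3000 = 0.3300 m
robot under decel: 1.1000²/(2·0.8000) = 0.7562 m
human closes 2.0000·1.6750 = 3.3500 m
residual clearance needed = 0.1500+0.0100+0.0150 = 0.1750 m
sum ≈ 0.3300+0.7562+3.3500+0.1750 ≈ 4.6113 m = S ✓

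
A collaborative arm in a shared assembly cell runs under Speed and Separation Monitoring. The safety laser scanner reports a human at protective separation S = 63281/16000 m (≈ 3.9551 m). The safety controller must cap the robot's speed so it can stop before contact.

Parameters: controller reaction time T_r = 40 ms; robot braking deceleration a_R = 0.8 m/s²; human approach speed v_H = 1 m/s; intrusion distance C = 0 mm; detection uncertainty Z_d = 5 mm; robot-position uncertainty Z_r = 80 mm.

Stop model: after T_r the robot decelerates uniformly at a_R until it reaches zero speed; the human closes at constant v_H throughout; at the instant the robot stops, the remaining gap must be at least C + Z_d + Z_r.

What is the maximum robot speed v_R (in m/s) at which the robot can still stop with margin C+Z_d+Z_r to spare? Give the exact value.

v_R_max = 33/20 m/s = 1.6500 m/s

quadratic (5/8)·v² + (129/100)·v + (-61281/16000) = 0
  disc = (129/100)² − 4·(5/8)·(-61281/16000) = 1798281/160000 ; √disc = 1341/400
  v_R = (−(129/100) + 1341/400) / (2·(5/8)) = 33/20 m/s
check:
T_s = v_R/a_R = (33/20)/(4/5) = 2.0625 s
reaction-phase robot travel = 1.6500·0.0400 = 0.0660 m
braking distance = 1.6500²/(2·0.8000) = 1.7016 m
person approaches 1.0000·(0.0400+2.0625) = 2.1025 m
C+Z_d+Z_r = 0.0000+0.0050+0.0800 = 0.0850 m
sum ≈ 0.0660+1.7016+2.1025+0.0850 ≈ 3.9551 m = S ✓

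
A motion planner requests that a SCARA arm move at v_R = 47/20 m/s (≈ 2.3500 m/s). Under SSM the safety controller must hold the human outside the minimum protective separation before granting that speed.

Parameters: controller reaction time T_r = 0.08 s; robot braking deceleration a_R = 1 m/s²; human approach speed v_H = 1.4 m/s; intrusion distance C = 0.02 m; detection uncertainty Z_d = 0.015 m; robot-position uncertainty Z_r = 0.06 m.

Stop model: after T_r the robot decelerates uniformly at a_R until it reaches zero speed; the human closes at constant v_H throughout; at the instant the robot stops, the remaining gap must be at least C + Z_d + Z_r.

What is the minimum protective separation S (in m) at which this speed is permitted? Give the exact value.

S_min = 5157/800 m = 6.4463 m

T_s = v_R/a_R = (47/20)/1 = 2.3500 s
robot covers v_R·T_r = 2.3500·0.0800 = 0.1880 m before braking
robot covers 2.3500·2.3500 − ½·1.0000·2.3500² = 2.7612 m while stopping
person approaches 1.4000·(0.0800+2.3500) = 3.4020 m
residual clearance needed = 0.0200+0.0150+0.0600 = 0.0950 m
S_min ≈ 0.1880+2.7612+3.4020+0.0950  ⇒  S_min = 5157/800 m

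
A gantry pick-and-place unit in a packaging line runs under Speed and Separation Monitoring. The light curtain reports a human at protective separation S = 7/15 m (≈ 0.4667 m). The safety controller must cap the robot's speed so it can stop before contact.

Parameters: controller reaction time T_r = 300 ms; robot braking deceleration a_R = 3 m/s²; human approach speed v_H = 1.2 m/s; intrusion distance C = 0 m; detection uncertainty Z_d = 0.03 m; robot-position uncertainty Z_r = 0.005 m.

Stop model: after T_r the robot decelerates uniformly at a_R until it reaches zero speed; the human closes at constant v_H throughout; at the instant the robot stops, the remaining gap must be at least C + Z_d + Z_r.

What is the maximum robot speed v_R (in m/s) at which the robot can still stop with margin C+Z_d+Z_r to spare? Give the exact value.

v_R_max = 1/10 m/s = 0.1000 m/s

at the boundary: (1/6)·v² + (7/10)·v + (-43/600) = 0
  disc = (7/10)² − 4·(1/6)·(-43/600) = 121/225 ; √disc = 11/15
  v_R = (−(7/10) + 11/15) / (2·(1/6)) = 1/10 m/s
check:
stop time T_s = (1/10)/3 = 0.0333 s
robot in T_r: 0.1000·0.3000 = 0.0300 m
braking distance = 0.1000²/(2·3.0000) = 0.0017 m
human over T_r+T_s: 1.2000·(0.3000+0.0333) = 0.4000 m
margins: 0.0000+0.0300+0.0050 = 0.0350 m
sum ≈ 0.0300+0.0017+0.4000+0.0350 ≈ 0.4667 m = S ✓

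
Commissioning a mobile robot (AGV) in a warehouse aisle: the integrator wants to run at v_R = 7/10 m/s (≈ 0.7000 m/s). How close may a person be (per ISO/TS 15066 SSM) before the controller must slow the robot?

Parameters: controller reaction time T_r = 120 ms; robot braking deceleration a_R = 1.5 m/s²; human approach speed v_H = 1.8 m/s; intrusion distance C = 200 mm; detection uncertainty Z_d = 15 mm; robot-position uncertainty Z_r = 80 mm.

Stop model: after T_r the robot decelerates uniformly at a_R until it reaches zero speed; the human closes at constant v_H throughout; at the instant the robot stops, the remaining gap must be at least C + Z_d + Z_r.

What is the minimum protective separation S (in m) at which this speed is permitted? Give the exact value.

T_s = v_R/a_R = (7/10)/(3/2) = 0.4667 s
robot in T_r: 0.7000·0.1200 = 0.0840 m
robot under decel: 0.7000²/(2·1.5000) = 0.1633 m
person approaches 1.8000·(0.1200+0.4667) = 1.0560 m
C+Z_d+Z_r = 0.2000+0.0150+0.0800 = 0.2950 m
S_min ≈ 0.0840+0.1633+1.0560+0.2950  ⇒  S_min = 959/600 m

S_min = 959/600 m = 1.5983 m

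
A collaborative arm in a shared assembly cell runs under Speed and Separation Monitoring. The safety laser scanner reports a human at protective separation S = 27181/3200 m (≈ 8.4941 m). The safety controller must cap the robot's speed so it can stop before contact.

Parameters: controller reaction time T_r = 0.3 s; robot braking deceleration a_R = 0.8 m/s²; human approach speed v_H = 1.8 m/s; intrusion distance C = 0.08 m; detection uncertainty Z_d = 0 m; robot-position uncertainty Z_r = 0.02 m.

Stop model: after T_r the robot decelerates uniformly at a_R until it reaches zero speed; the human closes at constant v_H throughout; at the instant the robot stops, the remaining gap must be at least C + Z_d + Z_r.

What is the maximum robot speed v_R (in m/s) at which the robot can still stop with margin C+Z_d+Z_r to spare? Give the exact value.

collect terms ⇒ (5/8)·v_R² + (51/20)·v_R + (-25133/3200) = 0
  disc = (51/20)² − 4·(5/8)·(-25133/3200) = 167281/6400 ; √disc = 409/80
  v_R = (−(51/20) + 409/80) / (2·(5/8)) = 41/20 m/s
check:
T_s = v_R/a_R = (41/20)/(4/5) = 2.5625 s
robot in T_r: 2.0500·0.3000 = 0.6150 m
robot under decel: 2.0500²/(2·0.8000) = 2.6266 m
person approaches 1.8000·(0.3000+2.5625) = 5.1525 m
residual clearance needed = 0.0800+0.0000+0.0200 = 0.1000 m
sum ≈ 0.6150+2.6266+5.1525+0.1000 ≈ 8.4941 m = S ✓

v_R_max = 41/20 m/s = 2.0500 m/s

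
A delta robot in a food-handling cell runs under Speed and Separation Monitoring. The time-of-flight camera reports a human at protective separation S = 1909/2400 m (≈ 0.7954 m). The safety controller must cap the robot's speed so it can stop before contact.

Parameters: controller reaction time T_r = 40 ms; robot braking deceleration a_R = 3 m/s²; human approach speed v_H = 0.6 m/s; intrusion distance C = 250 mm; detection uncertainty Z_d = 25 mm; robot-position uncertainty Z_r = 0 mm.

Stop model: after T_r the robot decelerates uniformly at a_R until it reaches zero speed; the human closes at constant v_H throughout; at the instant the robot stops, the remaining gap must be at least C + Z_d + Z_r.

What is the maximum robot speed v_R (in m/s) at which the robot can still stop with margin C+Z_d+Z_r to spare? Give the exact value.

v_R_max = 23/20 m/s = 1.1500 m/s

quadratic (1/6)·v² + (6/25)·v + (-5957/12000) = 0
  disc = (6/25)² − 4·(1/6)·(-5957/12000) = 34969/90000 ; √disc = 187/300
  v_R = (−(6/25) + 187/300) / (2·(1/6)) = 23/20 m/s
check:
braking lasts T_s = (23/20)/3 = 0.3833 s
robot in T_r: 1.1500·0.0400 = 0.0460 m
robot under decel: 1.1500²/(2·3.0000) = 0.2204 m
human closes 0.6000·0.4233 = 0.2540 m
margins: 0.2500+0.0250+0.0000 = 0.2750 m
sum ≈ 0.0460+0.2204+0.2540+0.2750 ≈ 0.7954 m = S ✓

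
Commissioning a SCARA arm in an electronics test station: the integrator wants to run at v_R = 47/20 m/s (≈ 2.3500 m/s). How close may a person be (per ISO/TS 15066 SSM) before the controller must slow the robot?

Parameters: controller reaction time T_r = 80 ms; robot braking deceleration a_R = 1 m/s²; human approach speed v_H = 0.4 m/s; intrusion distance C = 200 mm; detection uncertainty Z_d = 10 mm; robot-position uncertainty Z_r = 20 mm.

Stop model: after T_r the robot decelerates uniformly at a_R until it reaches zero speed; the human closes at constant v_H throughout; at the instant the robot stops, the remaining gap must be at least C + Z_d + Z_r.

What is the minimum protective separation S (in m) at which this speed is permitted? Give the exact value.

braking lasts T_s = (47/20)/1 = 2.3500 s
robot covers v_R·T_r = 2.3500·0.0800 = 0.1880 m before braking
robot covers 2.3500·2.3500 − ½·1.0000·2.3500² = 2.7612 m while stopping
human over T_r+T_s: 0.4000·(0.0800+2.3500) = 0.9720 m
C+Z_d+Z_r = 0.2000+0.0100+0.0200 = 0.2300 m
S_min ≈ 0.1880+2.7612+0.9720+0.2300  ⇒  S_min = 3321/800 m

S_min = 3321/800 m = 4.1513 m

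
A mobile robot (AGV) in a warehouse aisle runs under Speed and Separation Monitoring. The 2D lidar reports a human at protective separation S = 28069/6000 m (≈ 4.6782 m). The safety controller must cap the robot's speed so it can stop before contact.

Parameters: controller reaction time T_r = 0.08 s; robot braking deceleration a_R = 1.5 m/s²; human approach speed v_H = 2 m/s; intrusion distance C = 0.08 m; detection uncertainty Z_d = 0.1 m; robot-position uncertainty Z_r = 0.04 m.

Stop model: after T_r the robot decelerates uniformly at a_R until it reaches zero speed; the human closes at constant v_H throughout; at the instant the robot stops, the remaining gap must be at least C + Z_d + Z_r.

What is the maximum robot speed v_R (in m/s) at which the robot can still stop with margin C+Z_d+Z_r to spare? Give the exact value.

quadratic (1/3)·v² + (106/75)·v + (-25789/6000) = 0
  disc = (106/75)² − 4·(1/3)·(-25789/6000) = 19321/2500 ; √disc = 139/50
  v_R = (−(106/75) + 139/50) / (2·(1/3)) = 41/20 m/s
check:
T_s = v_R/a_R = (41/20)/(3/2) = 1.3667 s
robot covers v_R·T_r = 2.0500·0.0800 = 0.1640 m before braking
robot under decel: 2.0500²/(2·1.5000) = 1.4008 m
person approaches 2.0000·(0.0800+1.3667) = 2.8933 m
C+Z_d+Z_r = 0.0800+0.1000+0.0400 = 0.2200 m
sum ≈ 0.1640+1.4008+2.8933+0.2200 ≈ 4.6782 m = S ✓

v_R_max = 41/20 m/s = 2.0500 m/s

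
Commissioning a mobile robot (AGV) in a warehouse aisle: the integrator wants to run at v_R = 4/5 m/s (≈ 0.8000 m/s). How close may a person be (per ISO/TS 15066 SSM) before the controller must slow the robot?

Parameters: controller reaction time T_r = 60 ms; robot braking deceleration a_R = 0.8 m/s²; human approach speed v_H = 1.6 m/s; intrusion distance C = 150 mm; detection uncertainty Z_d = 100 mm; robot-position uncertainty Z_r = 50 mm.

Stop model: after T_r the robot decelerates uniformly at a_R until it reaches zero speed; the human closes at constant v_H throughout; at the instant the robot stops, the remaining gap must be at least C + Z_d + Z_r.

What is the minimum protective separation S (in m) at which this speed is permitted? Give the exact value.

S_min = 611/250 m = 2.4440 m

T_s = v_R/a_R = (4/5)/(4/5) = 1.0000 s
robot covers v_R·T_r = 0.8000·0.0600 = 0.0480 m before braking
robot under decel: 0.8000²/(2·0.8000) = 0.4000 m
human closes 1.6000·1.0600 = 1.6960 m
residual clearance needed = 0.1500+0.1000+0.0500 = 0.3000 m
S_min ≈ 0.0480+0.4000+1.6960+0.3000  ⇒  S_min = 611/250 m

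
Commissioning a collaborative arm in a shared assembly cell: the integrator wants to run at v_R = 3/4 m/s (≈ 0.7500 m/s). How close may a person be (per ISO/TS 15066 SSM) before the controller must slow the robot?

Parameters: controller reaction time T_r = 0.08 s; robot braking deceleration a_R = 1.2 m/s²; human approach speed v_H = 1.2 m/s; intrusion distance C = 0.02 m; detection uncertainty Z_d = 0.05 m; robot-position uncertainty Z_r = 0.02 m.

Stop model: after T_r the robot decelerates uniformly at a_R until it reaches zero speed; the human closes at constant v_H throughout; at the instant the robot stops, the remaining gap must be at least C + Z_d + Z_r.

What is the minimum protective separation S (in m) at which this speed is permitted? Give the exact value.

braking lasts T_s = (3/4)/(6/5) = 0.6250 s
reaction-phase robot travel = 0.7500·0.0800 = 0.0600 m
braking distance = 0.7500²/(2·1.2000) = 0.2344 m
human closes 1.2000·0.7050 = 0.8460 m
margins: 0.0200+0.0500+0.0200 = 0.0900 m
S_min ≈ 0.0600+0.2344+0.8460+0.0900  ⇒  S_min = 9843/8000 m

S_min = 9843/8000 m = 1.2304 m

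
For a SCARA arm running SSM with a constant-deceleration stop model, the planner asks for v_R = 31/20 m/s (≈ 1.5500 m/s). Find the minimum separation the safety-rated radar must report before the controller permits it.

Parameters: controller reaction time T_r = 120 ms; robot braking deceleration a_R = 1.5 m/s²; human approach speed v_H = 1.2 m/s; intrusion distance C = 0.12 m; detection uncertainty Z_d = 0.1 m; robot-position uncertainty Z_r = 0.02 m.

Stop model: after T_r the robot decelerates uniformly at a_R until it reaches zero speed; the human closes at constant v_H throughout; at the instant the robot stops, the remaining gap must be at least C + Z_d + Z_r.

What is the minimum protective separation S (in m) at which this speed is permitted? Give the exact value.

S_min = 3133/1200 m = 2.6108 m

braking lasts T_s = (31/20)/(3/2) = 1.0333 s
robot covers v_R·T_r = 1.5500·0.1200 = 0.1860 m before braking
robot under decel: 1.5500²/(2·1.5000) = 0.8008 m
human over T_r+T_s: 1.2000·(0.1200+1.0333) = 1.3840 m
margins: 0.1200+0.1000+0.0200 = 0.2400 m
S_min ≈ 0.1860+0.8008+1.3840+0.2400  ⇒  S_min = 3133/1200 m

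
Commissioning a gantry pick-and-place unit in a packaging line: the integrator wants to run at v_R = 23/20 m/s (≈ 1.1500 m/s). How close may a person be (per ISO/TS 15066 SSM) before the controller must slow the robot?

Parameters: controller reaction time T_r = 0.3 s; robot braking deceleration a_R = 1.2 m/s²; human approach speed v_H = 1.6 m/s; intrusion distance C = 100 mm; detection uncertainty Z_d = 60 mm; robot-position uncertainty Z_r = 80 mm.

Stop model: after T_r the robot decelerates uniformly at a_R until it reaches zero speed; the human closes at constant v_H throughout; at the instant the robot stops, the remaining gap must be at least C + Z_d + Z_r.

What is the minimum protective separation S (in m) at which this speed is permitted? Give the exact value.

S_min = 5039/1600 m = 3.1494 m

T_s = v_R/a_R = (23/20)/(6/5) = 0.9583 s
reaction-phase robot travel = 1.1500·0.3000 = 0.3450 m
braking distance = 1.1500²/(2·1.2000) = 0.5510 m
human closes 1.6000·1.2583 = 2.0133 m
residual clearance needed = 0.1000+0.0600+0.0800 = 0.2400 m
S_min ≈ 0.3450+0.5510+2.0133+0.2400  ⇒  S_min = 5039/1600 m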